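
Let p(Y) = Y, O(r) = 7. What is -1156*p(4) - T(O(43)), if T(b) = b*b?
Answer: -4673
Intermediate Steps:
T(b) = b**2
-1156*p(4) - T(O(43)) = -1156*4 - 1*7**2 = -4624 - 1*49 = -4624 - 49 = -4673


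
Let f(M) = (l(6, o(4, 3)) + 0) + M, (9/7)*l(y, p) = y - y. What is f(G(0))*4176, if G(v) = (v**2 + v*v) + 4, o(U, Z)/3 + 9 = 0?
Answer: 16704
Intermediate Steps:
o(U, Z) = -27 (o(U, Z) = -27 + 3*0 = -27 + 0 = -27)
l(y, p) = 0 (l(y, p) = 7*(y - y)/9 = (7/9)*0 = 0)
G(v) = 4 + 2*v**2 (G(v) = (v**2 + v**2) + 4 = 2*v**2 + 4 = 4 + 2*v**2)
f(M) = M (f(M) = (0 + 0) + M = 0 + M = M)
f(G(0))*4176 = (4 + 2*0**2)*4176 = (4 + 2*0)*4176 = (4 + 0)*4176 = 4*4176 = 16704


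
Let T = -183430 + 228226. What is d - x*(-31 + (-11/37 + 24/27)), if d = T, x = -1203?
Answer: 911830/111 ≈ 8214.7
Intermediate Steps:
T = 44796
d = 44796
d - x*(-31 + (-11/37 + 24/27)) = 44796 - (-1203)*(-31 + (-11/37 + 24/27)) = 44796 - (-1203)*(-31 + (-11*1/37 + 24*(1/27))) = 44796 - (-1203)*(-31 + (-11/37 + 8/9)) = 44796 - (-1203)*(-31 + 197/333) = 44796 - (-1203)*(-10126)/333 = 44796 - 1*4060526/111 = 44796 - 4060526/111 = 911830/111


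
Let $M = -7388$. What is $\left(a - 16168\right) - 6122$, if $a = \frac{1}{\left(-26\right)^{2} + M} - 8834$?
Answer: $- \frac{208904289}{6712} \approx -31124.0$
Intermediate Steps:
$a = - \frac{59293809}{6712}$ ($a = \frac{1}{\left(-26\right)^{2} - 7388} - 8834 = \frac{1}{676 - 7388} - 8834 = \frac{1}{-6712} - 8834 = - \frac{1}{6712} - 8834 = - \frac{59293809}{6712} \approx -8834.0$)
$\left(a - 16168\right) - 6122 = \left(- \frac{59293809}{6712} - 16168\right) - 6122 = - \frac{167813425}{6712} - 6122 = - \frac{208904289}{6712}$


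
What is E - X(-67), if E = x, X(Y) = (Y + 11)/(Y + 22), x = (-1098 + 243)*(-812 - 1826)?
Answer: 101496994/45 ≈ 2.2555e+6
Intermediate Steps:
x = 2255490 (x = -855*(-2638) = 2255490)
X(Y) = (11 + Y)/(22 + Y)
E = 2255490
E - X(-67) = 2255490 - (11 - 67)/(22 - 67) = 2255490 - (-56)/(-45) = 2255490 - (-1)*(-56)/45 = 2255490 - 1*56/45 = 2255490 - 56/45 = 101496994/45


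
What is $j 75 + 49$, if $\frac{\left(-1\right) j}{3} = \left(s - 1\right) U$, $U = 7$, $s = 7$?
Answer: $-9401$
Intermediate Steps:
$j = -126$ ($j = - 3 \left(7 - 1\right) 7 = - 3 \cdot 6 \cdot 7 = \left(-3\right) 42 = -126$)
$j 75 + 49 = \left(-126\right) 75 + 49 = -9450 + 49 = -9401$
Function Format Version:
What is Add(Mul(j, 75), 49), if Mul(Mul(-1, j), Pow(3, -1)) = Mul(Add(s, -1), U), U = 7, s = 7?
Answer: -9401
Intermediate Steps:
j = -126 (j = Mul(-3, Mul(Add(7, -1), 7)) = Mul(-3, Mul(6, 7)) = Mul(-3, 42) = -126)
Add(Mul(j, 75), 49) = Add(Mul(-126, 75), 49) = Add(-9450, 49) = -9401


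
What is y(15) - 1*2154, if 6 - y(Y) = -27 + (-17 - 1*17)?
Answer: -2087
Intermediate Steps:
y(Y) = 67 (y(Y) = 6 - (-27 + (-17 - 1*17)) = 6 - (-27 + (-17 - 17)) = 6 - (-27 - 34) = 6 - 1*(-61) = 6 + 61 = 67)
y(15) - 1*2154 = 67 - 1*2154 = 67 - 2154 = -2087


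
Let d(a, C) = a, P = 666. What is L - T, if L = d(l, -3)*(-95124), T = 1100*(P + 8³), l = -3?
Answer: -1010428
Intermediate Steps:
T = 1295800 (T = 1100*(666 + 8³) = 1100*(666 + 512) = 1100*1178 = 1295800)
L = 285372 (L = -3*(-95124) = 285372)
L - T = 285372 - 1*1295800 = 285372 - 1295800 = -1010428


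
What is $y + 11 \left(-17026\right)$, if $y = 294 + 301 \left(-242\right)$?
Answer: $-259834$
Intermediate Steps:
$y = -72548$ ($y = 294 - 72842 = -72548$)
$y + 11 \left(-17026\right) = -72548 + 11 \left(-17026\right) = -72548 - 187286 = -259834$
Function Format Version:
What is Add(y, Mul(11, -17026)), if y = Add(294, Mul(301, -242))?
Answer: -259834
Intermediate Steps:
y = -72548 (y = Add(294, -72842) = -72548)
Add(y, Mul(11, -17026)) = Add(-72548, Mul(11, -17026)) = Add(-72548, -187286) = -259834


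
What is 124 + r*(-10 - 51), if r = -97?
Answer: 6041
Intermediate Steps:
124 + r*(-10 - 51) = 124 - 97*(-10 - 51) = 124 - 97*(-61) = 124 + 5917 = 6041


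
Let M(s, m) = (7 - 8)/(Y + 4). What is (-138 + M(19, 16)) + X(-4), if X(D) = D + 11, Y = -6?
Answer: -261/2 ≈ -130.50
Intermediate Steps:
M(s, m) = 1/2 (M(s, m) = (7 - 8)/(-6 + 4) = -1/(-2) = -1*(-1/2) = 1/2)
X(D) = 11 + D
(-138 + M(19, 16)) + X(-4) = (-138 + 1/2) + (11 - 4) = -275/2 + 7 = -261/2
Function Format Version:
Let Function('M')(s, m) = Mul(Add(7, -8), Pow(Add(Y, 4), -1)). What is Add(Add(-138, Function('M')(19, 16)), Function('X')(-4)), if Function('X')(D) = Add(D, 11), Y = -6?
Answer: Rational(-261, 2) ≈ -130.50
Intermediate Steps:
Function('M')(s, m) = Rational(1, 2) (Function('M')(s, m) = Mul(Add(7, -8), Pow(Add(-6, 4), -1)) = Mul(-1, Pow(-2, -1)) = Mul(-1, Rational(-1, 2)) = Rational(1, 2))
Function('X')(D) = Add(11, D)
Add(Add(-138, Function('M')(19, 16)), Function('X')(-4)) = Add(Add(-138, Rational(1, 2)), Add(11, -4)) = Add(Rational(-275, 2), 7) = Rational(-261, 2)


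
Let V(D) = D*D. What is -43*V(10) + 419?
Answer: -3881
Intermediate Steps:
V(D) = D**2
-43*V(10) + 419 = -43*10**2 + 419 = -43*100 + 419 = -4300 + 419 = -3881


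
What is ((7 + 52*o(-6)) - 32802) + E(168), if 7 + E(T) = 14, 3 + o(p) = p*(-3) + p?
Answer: -32320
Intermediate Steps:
o(p) = -3 - 2*p (o(p) = -3 + (p*(-3) + p) = -3 + (-3*p + p) = -3 - 2*p)
E(T) = 7 (E(T) = -7 + 14 = 7)
((7 + 52*o(-6)) - 32802) + E(168) = ((7 + 52*(-3 - 2*(-6))) - 32802) + 7 = ((7 + 52*(-3 + 12)) - 32802) + 7 = ((7 + 52*9) - 32802) + 7 = ((7 + 468) - 32802) + 7 = (475 - 32802) + 7 = -32327 + 7 = -32320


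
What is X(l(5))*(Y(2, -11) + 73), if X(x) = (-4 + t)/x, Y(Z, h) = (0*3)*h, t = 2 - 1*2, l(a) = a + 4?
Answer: -292/9 ≈ -32.444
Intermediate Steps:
l(a) = 4 + a
t = 0 (t = 2 - 2 = 0)
Y(Z, h) = 0 (Y(Z, h) = 0*h = 0)
X(x) = -4/x (X(x) = (-4 + 0)/x = -4/x)
X(l(5))*(Y(2, -11) + 73) = (-4/(4 + 5))*(0 + 73) = -4/9*73 = -292/9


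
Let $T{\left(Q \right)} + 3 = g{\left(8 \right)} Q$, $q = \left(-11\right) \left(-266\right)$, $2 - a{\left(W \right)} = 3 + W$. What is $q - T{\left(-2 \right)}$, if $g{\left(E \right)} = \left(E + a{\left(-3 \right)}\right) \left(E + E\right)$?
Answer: $3249$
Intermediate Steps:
$a{\left(W \right)} = -1 - W$ ($a{\left(W \right)} = 2 - \left(3 + W\right) = -1 - W$)
$q = 2926$
$g{\left(E \right)} = 2 E \left(2 + E\right)$ ($g{\left(E \right)} = \left(E - -2\right) \left(E + E\right) = \left(E + \left(-1 + 3\right)\right) 2 E = \left(E + 2\right) 2 E = \left(2 + E\right) 2 E = 2 E \left(2 + E\right)$)
$T{\left(Q \right)} = -3 + 160 Q$ ($T{\left(Q \right)} = -3 + 2 \cdot 8 \left(2 + 8\right) Q = -3 + 2 \cdot 8 \cdot 10 Q = -3 + 160 Q$)
$q - T{\left(-2 \right)} = 2926 - \left(-3 + 160 \left(-2\right)\right) = 2926 - \left(-3 - 320\right) = 2926 - -323 = 2926 + 323 = 3249$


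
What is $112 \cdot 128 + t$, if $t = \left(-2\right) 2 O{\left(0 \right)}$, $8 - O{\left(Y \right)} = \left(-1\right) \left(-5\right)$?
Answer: $14324$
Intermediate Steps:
$O{\left(Y \right)} = 3$ ($O{\left(Y \right)} = 8 - \left(-1\right) \left(-5\right) = 8 - 5 = 3$)
$t = -12$ ($t = \left(-2\right) 2 \cdot 3 = \left(-4\right) 3 = -12$)
$112 \cdot 128 + t = 112 \cdot 128 - 12 = 14336 - 12 = 14324$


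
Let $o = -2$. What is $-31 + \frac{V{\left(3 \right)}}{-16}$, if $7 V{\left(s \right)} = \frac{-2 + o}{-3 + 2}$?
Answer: $- \frac{869}{28} \approx -31.036$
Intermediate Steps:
$V{\left(s \right)} = \frac{4}{7}$ ($V{\left(s \right)} = \frac{\left(-2 - 2\right) \frac{1}{-3 + 2}}{7} = \frac{\left(-4\right) \frac{1}{-1}}{7} = \frac{\left(-4\right) \left(-1\right)}{7} = \frac{1}{7} \cdot 4 = \frac{4}{7}$)
$-31 + \frac{V{\left(3 \right)}}{-16} = -31 + \frac{4}{7 \left(-16\right)} = -31 + \frac{4}{7} \left(- \frac{1}{16}\right) = -31 - \frac{1}{28} = - \frac{869}{28}$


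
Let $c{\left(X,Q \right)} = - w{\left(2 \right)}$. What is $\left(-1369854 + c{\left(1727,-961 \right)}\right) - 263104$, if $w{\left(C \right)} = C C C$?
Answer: $-1632966$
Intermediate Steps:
$w{\left(C \right)} = C^{3}$ ($w{\left(C \right)} = C^{2} C = C^{3}$)
$c{\left(X,Q \right)} = -8$ ($c{\left(X,Q \right)} = - 2^{3} = \left(-1\right) 8 = -8$)
$\left(-1369854 + c{\left(1727,-961 \right)}\right) - 263104 = \left(-1369854 - 8\right) - 263104 = -1369862 - 263104 = -1632966$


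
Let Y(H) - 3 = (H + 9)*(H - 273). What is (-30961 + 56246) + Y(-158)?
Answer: 89507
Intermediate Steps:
Y(H) = 3 + (-273 + H)*(9 + H) (Y(H) = 3 + (H + 9)*(H - 273) = 3 + (9 + H)*(-273 + H) = 3 + (-273 + H)*(9 + H))
(-30961 + 56246) + Y(-158) = (-30961 + 56246) + (-2454 + (-158)² - 264*(-158)) = 25285 + (-2454 + 24964 + 41712) = 25285 + 64222 = 89507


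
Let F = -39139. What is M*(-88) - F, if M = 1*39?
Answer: 35707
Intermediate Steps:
M = 39
M*(-88) - F = 39*(-88) - 1*(-39139) = -3432 + 39139 = 35707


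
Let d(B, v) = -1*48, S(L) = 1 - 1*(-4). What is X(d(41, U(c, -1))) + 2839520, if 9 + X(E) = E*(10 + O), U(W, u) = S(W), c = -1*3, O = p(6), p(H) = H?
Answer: 2838743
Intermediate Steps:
S(L) = 5 (S(L) = 1 + 4 = 5)
O = 6
c = -3
U(W, u) = 5
d(B, v) = -48
X(E) = -9 + 16*E (X(E) = -9 + E*(10 + 6) = -9 + E*16 = -9 + 16*E)
X(d(41, U(c, -1))) + 2839520 = (-9 + 16*(-48)) + 2839520 = (-9 - 768) + 2839520 = -777 + 2839520 = 2838743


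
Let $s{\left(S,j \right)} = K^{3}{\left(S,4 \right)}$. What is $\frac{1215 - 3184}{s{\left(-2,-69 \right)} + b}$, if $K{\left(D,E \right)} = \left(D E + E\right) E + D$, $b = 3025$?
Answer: $\frac{1969}{2807} \approx 0.70146$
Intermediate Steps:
$K{\left(D,E \right)} = D + E \left(E + D E\right)$ ($K{\left(D,E \right)} = \left(E + D E\right) E + D = E \left(E + D E\right) + D = D + E \left(E + D E\right)$)
$s{\left(S,j \right)} = \left(16 + 17 S\right)^{3}$ ($s{\left(S,j \right)} = \left(S + 4^{2} + S 4^{2}\right)^{3} = \left(S + 16 + S 16\right)^{3} = \left(S + 16 + 16 S\right)^{3} = \left(16 + 17 S\right)^{3}$)
$\frac{1215 - 3184}{s{\left(-2,-69 \right)} + b} = \frac{1215 - 3184}{\left(16 + 17 \left(-2\right)\right)^{3} + 3025} = - \frac{1969}{\left(16 - 34\right)^{3} + 3025} = - \frac{1969}{\left(-18\right)^{3} + 3025} = - \frac{1969}{-5832 + 3025} = - \frac{1969}{-2807} = \left(-1969\right) \left(- \frac{1}{2807}\right) = \frac{1969}{2807}$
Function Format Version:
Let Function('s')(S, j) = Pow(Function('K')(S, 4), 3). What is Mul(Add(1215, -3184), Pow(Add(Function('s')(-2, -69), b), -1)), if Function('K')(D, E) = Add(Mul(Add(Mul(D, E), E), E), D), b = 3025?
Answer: Rational(1969, 2807) ≈ 0.70146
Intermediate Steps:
Function('K')(D, E) = Add(D, Mul(E, Add(E, Mul(D, E)))) (Function('K')(D, E) = Add(Mul(Add(E, Mul(D, E)), E), D) = Add(Mul(E, Add(E, Mul(D, E))), D) = Add(D, Mul(E, Add(E, Mul(D, E)))))
Function('s')(S, j) = Pow(Add(16, Mul(17, S)), 3) (Function('s')(S, j) = Pow(Add(S, Pow(4, 2), Mul(S, Pow(4, 2))), 3) = Pow(Add(S, 16, Mul(S, 16)), 3) = Pow(Add(S, 16, Mul(16, S)), 3) = Pow(Add(16, Mul(17, S)), 3))
Mul(Add(1215, -3184), Pow(Add(Function('s')(-2, -69), b), -1)) = Mul(Add(1215, -3184), Pow(Add(Pow(Add(16, Mul(17, -2)), 3), 3025), -1)) = Mul(-1969, Pow(Add(Pow(Add(16, -34), 3), 3025), -1)) = Mul(-1969, Pow(Add(Pow(-18, 3), 3025), -1)) = Mul(-1969, Pow(Add(-5832, 3025), -1)) = Mul(-1969, Pow(-2807, -1)) = Mul(-1969, Rational(-1, 2807)) = Rational(1969, 2807)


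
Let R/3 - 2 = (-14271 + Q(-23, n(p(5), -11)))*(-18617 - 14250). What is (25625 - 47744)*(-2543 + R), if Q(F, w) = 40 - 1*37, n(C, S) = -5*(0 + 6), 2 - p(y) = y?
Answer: -31117817229189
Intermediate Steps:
p(y) = 2 - y
n(C, S) = -30 (n(C, S) = -5*6 = -30)
Q(F, w) = 3 (Q(F, w) = 40 - 37 = 3)
R = 1406839074 (R = 6 + 3*((-14271 + 3)*(-18617 - 14250)) = 6 + 3*(-14268*(-32867)) = 6 + 3*468946356 = 6 + 1406839068 = 1406839074)
(25625 - 47744)*(-2543 + R) = (25625 - 47744)*(-2543 + 1406839074) = -22119*1406836531 = -31117817229189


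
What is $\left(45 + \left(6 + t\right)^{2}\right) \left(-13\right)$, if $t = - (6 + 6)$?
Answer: $-1053$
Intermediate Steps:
$t = -12$ ($t = \left(-1\right) 12 = -12$)
$\left(45 + \left(6 + t\right)^{2}\right) \left(-13\right) = \left(45 + \left(6 - 12\right)^{2}\right) \left(-13\right) = \left(45 + \left(-6\right)^{2}\right) \left(-13\right) = \left(45 + 36\right) \left(-13\right) = 81 \left(-13\right) = -1053$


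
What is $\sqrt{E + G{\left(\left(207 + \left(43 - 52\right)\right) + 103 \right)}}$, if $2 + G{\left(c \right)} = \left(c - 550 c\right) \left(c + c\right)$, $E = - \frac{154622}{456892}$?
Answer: $\frac{i \sqrt{5191614751547577106}}{228446} \approx 9974.0 i$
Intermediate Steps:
$E = - \frac{77311}{228446}$ ($E = \left(-154622\right) \frac{1}{456892} = - \frac{77311}{228446} \approx -0.33842$)
$G{\left(c \right)} = -2 - 1098 c^{2}$ ($G{\left(c \right)} = -2 + \left(c - 550 c\right) \left(c + c\right) = -2 + - 549 c 2 c = -2 - 1098 c^{2}$)
$\sqrt{E + G{\left(\left(207 + \left(43 - 52\right)\right) + 103 \right)}} = \sqrt{- \frac{77311}{228446} - \left(2 + 1098 \left(\left(207 + \left(43 - 52\right)\right) + 103\right)^{2}\right)} = \sqrt{- \frac{77311}{228446} - \left(2 + 1098 \left(\left(207 - 9\right) + 103\right)^{2}\right)} = \sqrt{- \frac{77311}{228446} - \left(2 + 1098 \left(198 + 103\right)^{2}\right)} = \sqrt{- \frac{77311}{228446} - \left(2 + 1098 \cdot 301^{2}\right)} = \sqrt{- \frac{77311}{228446} - 99479900} = \sqrt{- \frac{22725785312711}{228446}} = \frac{i \sqrt{5191614751547577106}}{228446}$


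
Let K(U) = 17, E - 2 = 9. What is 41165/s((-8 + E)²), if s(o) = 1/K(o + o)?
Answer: 699805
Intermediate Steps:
E = 11 (E = 2 + 9 = 11)
s(o) = 1/17
41165/s((-8 + E)²) = 41165/(1/17) = 41165*17 = 699805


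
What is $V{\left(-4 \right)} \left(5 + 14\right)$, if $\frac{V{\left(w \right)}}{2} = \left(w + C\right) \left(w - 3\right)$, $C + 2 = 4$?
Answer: $532$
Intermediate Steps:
$C = 2$ ($C = -2 + 4 = 2$)
$V{\left(w \right)} = 2 \left(-3 + w\right) \left(2 + w\right)$ ($V{\left(w \right)} = 2 \left(w + 2\right) \left(w - 3\right) = 2 \left(2 + w\right) \left(-3 + w\right) = 2 \left(-3 + w\right) \left(2 + w\right)$)
$V{\left(-4 \right)} \left(5 + 14\right) = \left(-12 - -8 + 2 \left(-4\right)^{2}\right) \left(5 + 14\right) = \left(-12 + 8 + 2 \cdot 16\right) 19 = \left(-12 + 8 + 32\right) 19 = 28 \cdot 19 = 532$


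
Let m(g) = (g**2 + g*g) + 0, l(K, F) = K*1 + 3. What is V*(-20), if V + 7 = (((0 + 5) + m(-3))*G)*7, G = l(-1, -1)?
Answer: -6300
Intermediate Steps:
l(K, F) = 3 + K (l(K, F) = K + 3 = 3 + K)
m(g) = 2*g**2 (m(g) = (g**2 + g**2) + 0 = 2*g**2 + 0 = 2*g**2)
G = 2 (G = 3 - 1 = 2)
V = 315 (V = -7 + (((0 + 5) + 2*(-3)**2)*2)*7 = -7 + ((5 + 2*9)*2)*7 = -7 + ((5 + 18)*2)*7 = -7 + (23*2)*7 = -7 + 46*7 = -7 + 322 = 315)
V*(-20) = 315*(-20) = -6300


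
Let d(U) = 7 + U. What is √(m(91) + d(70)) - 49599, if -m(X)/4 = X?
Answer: -49599 + I*√287 ≈ -49599.0 + 16.941*I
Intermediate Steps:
m(X) = -4*X
√(m(91) + d(70)) - 49599 = √(-4*91 + (7 + 70)) - 49599 = √(-364 + 77) - 49599 = √(-287) - 49599 = I*√287 - 49599 = -49599 + I*√287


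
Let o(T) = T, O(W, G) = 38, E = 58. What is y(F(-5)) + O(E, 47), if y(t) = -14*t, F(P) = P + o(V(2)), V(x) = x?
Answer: 80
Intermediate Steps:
F(P) = 2 + P (F(P) = P + 2 = 2 + P)
y(F(-5)) + O(E, 47) = -14*(2 - 5) + 38 = -14*(-3) + 38 = 42 + 38 = 80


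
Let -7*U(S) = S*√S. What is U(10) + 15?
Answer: 15 - 10*√10/7 ≈ 10.482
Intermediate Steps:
U(S) = -S^(3/2)/7 (U(S) = -S*√S/7 = -S^(3/2)/7)
U(10) + 15 = -10*√10/7 + 15 = 15 - 10*√10/7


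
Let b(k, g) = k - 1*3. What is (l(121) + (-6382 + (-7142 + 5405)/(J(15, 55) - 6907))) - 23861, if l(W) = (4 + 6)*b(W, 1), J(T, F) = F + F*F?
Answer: -111222364/3827 ≈ -29063.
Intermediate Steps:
b(k, g) = -3 + k (b(k, g) = k - 3 = -3 + k)
J(T, F) = F + F²
l(W) = -30 + 10*W (l(W) = (4 + 6)*(-3 + W) = 10*(-3 + W) = -30 + 10*W)
(l(121) + (-6382 + (-7142 + 5405)/(J(15, 55) - 6907))) - 23861 = ((-30 + 10*121) + (-6382 + (-7142 + 5405)/(55*(1 + 55) - 6907))) - 23861 = ((-30 + 1210) + (-6382 - 1737/(55*56 - 6907))) - 23861 = (1180 + (-6382 - 1737/(3080 - 6907))) - 23861 = (1180 + (-6382 - 1737/(-3827))) - 23861 = (1180 + (-6382 - 1737*(-1/3827))) - 23861 = (1180 + (-6382 + 1737/3827)) - 23861 = (1180 - 24422177/3827) - 23861 = -19906317/3827 - 23861 = -111222364/3827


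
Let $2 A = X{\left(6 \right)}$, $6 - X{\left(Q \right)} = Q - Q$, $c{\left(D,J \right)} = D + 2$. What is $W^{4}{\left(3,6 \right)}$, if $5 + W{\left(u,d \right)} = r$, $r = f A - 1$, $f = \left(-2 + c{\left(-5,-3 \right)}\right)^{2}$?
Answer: $22667121$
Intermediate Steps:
$c{\left(D,J \right)} = 2 + D$
$X{\left(Q \right)} = 6$ ($X{\left(Q \right)} = 6 - \left(Q - Q\right) = 6 - 0 = 6 + 0 = 6$)
$A = 3$ ($A = \frac{1}{2} \cdot 6 = 3$)
$f = 25$ ($f = \left(-2 + \left(2 - 5\right)\right)^{2} = \left(-2 - 3\right)^{2} = \left(-5\right)^{2} = 25$)
$r = 74$ ($r = 25 \cdot 3 - 1 = 75 - 1 = 74$)
$W{\left(u,d \right)} = 69$ ($W{\left(u,d \right)} = -5 + 74 = 69$)
$W^{4}{\left(3,6 \right)} = 69^{4} = 22667121$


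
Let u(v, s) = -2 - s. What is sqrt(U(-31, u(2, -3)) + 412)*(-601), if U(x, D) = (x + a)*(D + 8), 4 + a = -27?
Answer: -601*I*sqrt(146) ≈ -7261.9*I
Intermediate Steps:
a = -31 (a = -4 - 27 = -31)
U(x, D) = (-31 + x)*(8 + D) (U(x, D) = (x - 31)*(D + 8) = (-31 + x)*(8 + D))
sqrt(U(-31, u(2, -3)) + 412)*(-601) = sqrt((-248 - 31*(-2 - 1*(-3)) + 8*(-31) + (-2 - 1*(-3))*(-31)) + 412)*(-601) = sqrt((-248 - 31*(-2 + 3) - 248 + (-2 + 3)*(-31)) + 412)*(-601) = sqrt((-248 - 31*1 - 248 + 1*(-31)) + 412)*(-601) = sqrt((-248 - 31 - 248 - 31) + 412)*(-601) = sqrt(-558 + 412)*(-601) = sqrt(-146)*(-601) = (I*sqrt(146))*(-601) = -601*I*sqrt(146)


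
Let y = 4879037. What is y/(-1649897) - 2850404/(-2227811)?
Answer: -6166699289619/3675658685467 ≈ -1.6777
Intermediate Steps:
y/(-1649897) - 2850404/(-2227811) = 4879037/(-1649897) - 2850404/(-2227811) = 4879037*(-1/1649897) - 2850404*(-1/2227811) = -4879037/1649897 + 2850404/2227811 = -6166699289619/3675658685467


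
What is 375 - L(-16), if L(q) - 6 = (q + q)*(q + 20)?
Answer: 497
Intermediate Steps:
L(q) = 6 + 2*q*(20 + q) (L(q) = 6 + (q + q)*(q + 20) = 6 + (2*q)*(20 + q) = 6 + 2*q*(20 + q))
375 - L(-16) = 375 - (6 + 2*(-16)² + 40*(-16)) = 375 - (6 + 2*256 - 640) = 375 - (6 + 512 - 640) = 375 - 1*(-122) = 375 + 122 = 497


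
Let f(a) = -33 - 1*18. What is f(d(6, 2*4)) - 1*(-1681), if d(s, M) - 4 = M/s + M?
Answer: 1630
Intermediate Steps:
d(s, M) = 4 + M + M/s (d(s, M) = 4 + (M/s + M) = 4 + (M + M/s) = 4 + M + M/s)
f(a) = -51 (f(a) = -33 - 18 = -51)
f(d(6, 2*4)) - 1*(-1681) = -51 - 1*(-1681) = -51 + 1681 = 1630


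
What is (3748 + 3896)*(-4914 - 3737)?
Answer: -66128244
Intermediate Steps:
(3748 + 3896)*(-4914 - 3737) = 7644*(-8651) = -66128244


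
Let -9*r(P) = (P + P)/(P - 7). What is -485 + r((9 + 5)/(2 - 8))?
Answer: -8731/18 ≈ -485.06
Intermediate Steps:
r(P) = -2*P/(9*(-7 + P)) (r(P) = -(P + P)/(9*(P - 7)) = -2*P/(9*(-7 + P)))
-485 + r((9 + 5)/(2 - 8)) = -485 - 2*(9 + 5)/(2 - 8)/(-63 + 9*((9 + 5)/(2 - 8))) = -485 - 2*14/(-6)/(-63 + 9*(14/(-6))) = -485 - 2*14*(-⅙)/(-63 + 9*(14*(-⅙))) = -485 - 2*(-7/3)/(-63 + 9*(-7/3)) = -485 - 2*(-7/3)/(-63 - 21) = -485 - 2*(-7/3)/(-84) = -485 - 2*(-7/3)*(-1/84) = -485 - 1/18 = -8731/18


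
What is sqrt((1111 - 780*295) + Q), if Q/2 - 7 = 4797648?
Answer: sqrt(9366321) ≈ 3060.4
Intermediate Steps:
Q = 9595310 (Q = 14 + 2*4797648 = 14 + 9595296 = 9595310)
sqrt((1111 - 780*295) + Q) = sqrt((1111 - 780*295) + 9595310) = sqrt((1111 - 230100) + 9595310) = sqrt(-228989 + 9595310) = sqrt(9366321)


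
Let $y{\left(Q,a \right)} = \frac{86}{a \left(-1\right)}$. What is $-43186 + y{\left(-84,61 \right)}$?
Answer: $- \frac{2634432}{61} \approx -43187.0$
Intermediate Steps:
$y{\left(Q,a \right)} = - \frac{86}{a}$ ($y{\left(Q,a \right)} = \frac{86}{\left(-1\right) a} = 86 \left(- \frac{1}{a}\right) = - \frac{86}{a}$)
$-43186 + y{\left(-84,61 \right)} = -43186 - \frac{86}{61} = - \frac{2634432}{61}$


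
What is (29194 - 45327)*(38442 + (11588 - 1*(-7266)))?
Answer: -924356368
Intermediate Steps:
(29194 - 45327)*(38442 + (11588 - 1*(-7266))) = -16133*(38442 + (11588 + 7266)) = -16133*(38442 + 18854) = -16133*57296 = -924356368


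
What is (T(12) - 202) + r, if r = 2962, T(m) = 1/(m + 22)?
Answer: 93841/34 ≈ 2760.0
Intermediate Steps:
T(m) = 1/(22 + m)
(T(12) - 202) + r = (1/(22 + 12) - 202) + 2962 = (1/34 - 202) + 2962 = -6867/34 + 2962 = 93841/34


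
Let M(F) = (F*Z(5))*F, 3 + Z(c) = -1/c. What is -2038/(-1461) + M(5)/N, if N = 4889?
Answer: 9846902/7142829 ≈ 1.3786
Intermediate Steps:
Z(c) = -3 - 1/c
M(F) = -16*F²/5 (M(F) = (F*(-3 - 1/5))*F = (F*(-3 - 1*⅕))*F = (F*(-3 - ⅕))*F = (F*(-16/5))*F = (-16*F/5)*F = -16*F²/5)
-2038/(-1461) + M(5)/N = -2038/(-1461) - 16/5*5²/4889 = -2038*(-1/1461) - 16/5*25*(1/4889) = 2038/1461 - 80*1/4889 = 2038/1461 - 80/4889 = 9846902/7142829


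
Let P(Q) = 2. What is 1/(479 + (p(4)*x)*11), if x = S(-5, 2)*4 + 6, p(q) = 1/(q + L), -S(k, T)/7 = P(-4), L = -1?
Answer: 3/887 ≈ 0.0033822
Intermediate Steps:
S(k, T) = -14 (S(k, T) = -7*2 = -14)
p(q) = 1/(-1 + q) (p(q) = 1/(q - 1) = 1/(-1 + q))
x = -50 (x = -14*4 + 6 = -56 + 6 = -50)
1/(479 + (p(4)*x)*11) = 1/(479 + (-50/(-1 + 4))*11) = 1/(479 + (-50/3)*11) = 1/(479 + ((⅓)*(-50))*11) = 1/(479 - 50/3*11) = 1/(479 - 550/3) = 1/(887/3) = 3/887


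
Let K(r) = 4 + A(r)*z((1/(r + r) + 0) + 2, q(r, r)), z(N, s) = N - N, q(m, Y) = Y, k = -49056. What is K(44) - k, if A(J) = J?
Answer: 49060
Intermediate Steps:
z(N, s) = 0
K(r) = 4 (K(r) = 4 + r*0 = 4 + 0 = 4)
K(44) - k = 4 - 1*(-49056) = 4 + 49056 = 49060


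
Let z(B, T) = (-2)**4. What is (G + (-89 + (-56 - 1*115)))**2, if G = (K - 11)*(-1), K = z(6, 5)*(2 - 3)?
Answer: 54289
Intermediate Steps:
z(B, T) = 16
K = -16 (K = 16*(2 - 3) = 16*(-1) = -16)
G = 27 (G = (-16 - 11)*(-1) = -27*(-1) = 27)
(G + (-89 + (-56 - 1*115)))**2 = (27 + (-89 + (-56 - 1*115)))**2 = (27 + (-89 + (-56 - 115)))**2 = (27 + (-89 - 171))**2 = (27 - 260)**2 = (-233)**2 = 54289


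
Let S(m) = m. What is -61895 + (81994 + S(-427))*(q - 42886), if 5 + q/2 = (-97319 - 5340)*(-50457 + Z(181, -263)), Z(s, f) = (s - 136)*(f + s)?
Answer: 906805694040055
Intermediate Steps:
Z(s, f) = (-136 + s)*(f + s)
q = 11117353736 (q = -10 + 2*((-97319 - 5340)*(-50457 + (181² - 136*(-263) - 136*181 - 263*181))) = -10 + 2*(-102659*(-50457 + (32761 + 35768 - 24616 - 47603))) = -10 + 2*(-102659*(-50457 - 3690)) = -10 + 2*(-102659*(-54147)) = -10 + 2*5558676873 = -10 + 11117353746 = 11117353736)
-61895 + (81994 + S(-427))*(q - 42886) = -61895 + (81994 - 427)*(11117353736 - 42886) = -61895 + 81567*11117310850 = -61895 + 906805694101950 = 906805694040055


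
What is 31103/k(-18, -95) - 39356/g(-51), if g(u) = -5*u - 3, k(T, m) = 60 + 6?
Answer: 436705/1386 ≈ 315.08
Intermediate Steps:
k(T, m) = 66
g(u) = -3 - 5*u
31103/k(-18, -95) - 39356/g(-51) = 31103/66 - 39356/(-3 - 5*(-51)) = 31103*(1/66) - 39356/(-3 + 255) = 31103/66 - 39356/252 = 31103/66 - 39356*1/252 = 31103/66 - 9839/63 = 436705/1386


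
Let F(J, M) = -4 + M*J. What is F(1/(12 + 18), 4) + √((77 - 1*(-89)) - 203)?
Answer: -58/15 + I*√37 ≈ -3.8667 + 6.0828*I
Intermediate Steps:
F(J, M) = -4 + J*M
F(1/(12 + 18), 4) + √((77 - 1*(-89)) - 203) = (-4 + 4/(12 + 18)) + √((77 - 1*(-89)) - 203) = (-4 + 4/30) + √((77 + 89) - 203) = (-4 + (1/30)*4) + √(166 - 203) = (-4 + 2/15) + √(-37) = -58/15 + I*√37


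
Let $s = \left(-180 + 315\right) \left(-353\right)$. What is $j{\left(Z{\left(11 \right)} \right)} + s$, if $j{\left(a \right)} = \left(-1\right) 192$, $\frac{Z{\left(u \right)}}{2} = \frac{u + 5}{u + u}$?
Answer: $-47847$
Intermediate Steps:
$Z{\left(u \right)} = \frac{5 + u}{u}$ ($Z{\left(u \right)} = 2 \frac{u + 5}{u + u} = 2 \frac{5 + u}{2 u} = \frac{5 + u}{u}$)
$j{\left(a \right)} = -192$
$s = -47655$ ($s = 135 \left(-353\right) = -47655$)
$j{\left(Z{\left(11 \right)} \right)} + s = -192 - 47655 = -47847$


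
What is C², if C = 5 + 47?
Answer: 2704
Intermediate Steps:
C = 52
C² = 52² = 2704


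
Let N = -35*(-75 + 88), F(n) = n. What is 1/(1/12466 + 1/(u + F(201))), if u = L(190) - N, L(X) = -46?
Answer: 1901065/3269 ≈ 581.54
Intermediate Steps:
N = -455 (N = -35*13 = -455)
u = 409 (u = -46 - 1*(-455) = -46 + 455 = 409)
1/(1/12466 + 1/(u + F(201))) = 1/(1/12466 + 1/(409 + 201)) = 1/(1/12466 + 1/610) = 1/(3269/1901065) = 1901065/3269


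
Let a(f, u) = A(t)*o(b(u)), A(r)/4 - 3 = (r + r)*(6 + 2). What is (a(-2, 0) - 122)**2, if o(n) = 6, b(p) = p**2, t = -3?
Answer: 1444804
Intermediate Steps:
A(r) = 12 + 64*r (A(r) = 12 + 4*((r + r)*(6 + 2)) = 12 + 4*((2*r)*8) = 12 + 4*(16*r) = 12 + 64*r)
a(f, u) = -1080 (a(f, u) = (12 + 64*(-3))*6 = (12 - 192)*6 = -180*6 = -1080)
(a(-2, 0) - 122)**2 = (-1080 - 122)**2 = (-1202)**2 = 1444804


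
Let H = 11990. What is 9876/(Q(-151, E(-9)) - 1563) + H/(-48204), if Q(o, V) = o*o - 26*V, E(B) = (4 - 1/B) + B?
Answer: 494763799/2317238586 ≈ 0.21351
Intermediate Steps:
E(B) = 4 + B - 1/B
Q(o, V) = o² - 26*V
9876/(Q(-151, E(-9)) - 1563) + H/(-48204) = 9876/(((-151)² - 26*(4 - 9 - 1/(-9))) - 1563) + 11990/(-48204) = 9876/((22801 - 26*(4 - 9 - 1*(-⅑))) - 1563) + 11990*(-1/48204) = 9876/((22801 - 26*(4 - 9 + ⅑)) - 1563) - 5995/24102 = 9876/((22801 - 26*(-44/9)) - 1563) - 5995/24102 = 9876/((22801 + 1144/9) - 1563) - 5995/24102 = 9876/(206353/9 - 1563) - 5995/24102 = 9876/(192286/9) - 5995/24102 = 9876*(9/192286) - 5995/24102 = 44442/96143 - 5995/24102 = 494763799/2317238586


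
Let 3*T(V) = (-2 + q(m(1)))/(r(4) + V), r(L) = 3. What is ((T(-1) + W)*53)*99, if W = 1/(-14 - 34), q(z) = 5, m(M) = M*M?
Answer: 40227/16 ≈ 2514.2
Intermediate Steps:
m(M) = M**2
T(V) = 1/(3 + V) (T(V) = ((-2 + 5)/(3 + V))/3 = (3/(3 + V))/3 = 1/(3 + V))
W = -1/48 (W = 1/(-48) = -1/48 ≈ -0.020833)
((T(-1) + W)*53)*99 = ((1/(3 - 1) - 1/48)*53)*99 = ((1/2 - 1/48)*53)*99 = ((23/48)*53)*99 = (1219/48)*99 = 40227/16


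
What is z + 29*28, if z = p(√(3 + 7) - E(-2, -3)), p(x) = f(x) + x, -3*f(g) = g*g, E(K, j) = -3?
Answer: 2426/3 - √10 ≈ 805.50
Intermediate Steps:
f(g) = -g²/3 (f(g) = -g*g/3 = -g²/3)
p(x) = x - x²/3 (p(x) = -x²/3 + x = x - x²/3)
z = -√10*(3 + √10)/3 (z = (√(3 + 7) - 1*(-3))*(3 - (√(3 + 7) - 1*(-3)))/3 = (√10 + 3)*(3 - (√10 + 3))/3 = (3 + √10)*(3 - (3 + √10))/3 = (3 + √10)*(3 + (-3 - √10))/3 = (3 + √10)*(-√10)/3 = -√10*(3 + √10)/3 ≈ -6.4956)
z + 29*28 = (-10/3 - √10) + 29*28 = (-10/3 - √10) + 812 = 2426/3 - √10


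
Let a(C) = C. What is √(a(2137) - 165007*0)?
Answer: √2137 ≈ 46.228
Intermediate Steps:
√(a(2137) - 165007*0) = √(2137 - 165007*0) = √(2137 - 1051*0) = √(2137 + 0) = √2137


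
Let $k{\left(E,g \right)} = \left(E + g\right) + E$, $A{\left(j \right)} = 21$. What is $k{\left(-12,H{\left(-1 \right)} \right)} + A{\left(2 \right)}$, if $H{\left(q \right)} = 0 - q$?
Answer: $-2$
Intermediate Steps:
$H{\left(q \right)} = - q$
$k{\left(E,g \right)} = g + 2 E$
$k{\left(-12,H{\left(-1 \right)} \right)} + A{\left(2 \right)} = \left(\left(-1\right) \left(-1\right) + 2 \left(-12\right)\right) + 21 = \left(1 - 24\right) + 21 = -23 + 21 = -2$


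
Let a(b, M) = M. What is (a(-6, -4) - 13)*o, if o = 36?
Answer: -612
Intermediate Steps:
(a(-6, -4) - 13)*o = (-4 - 13)*36 = -17*36 = -612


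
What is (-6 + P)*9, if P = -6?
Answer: -108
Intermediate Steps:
(-6 + P)*9 = (-6 - 6)*9 = -12*9 = -108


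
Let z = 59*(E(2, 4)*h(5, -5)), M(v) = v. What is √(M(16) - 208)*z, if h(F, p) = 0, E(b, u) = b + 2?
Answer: 0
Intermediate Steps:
E(b, u) = 2 + b
z = 0 (z = 59*((2 + 2)*0) = 59*(4*0) = 59*0 = 0)
√(M(16) - 208)*z = √(16 - 208)*0 = √(-192)*0 = (8*I*√3)*0 = 0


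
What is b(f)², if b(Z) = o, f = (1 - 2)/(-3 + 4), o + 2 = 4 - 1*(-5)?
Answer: 49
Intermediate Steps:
o = 7 (o = -2 + (4 - 1*(-5)) = -2 + (4 + 5) = -2 + 9 = 7)
f = -1 (f = -1/1 = -1*1 = -1)
b(Z) = 7
b(f)² = 7² = 49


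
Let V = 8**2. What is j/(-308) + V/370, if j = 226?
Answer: -15977/28490 ≈ -0.56079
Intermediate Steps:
V = 64
j/(-308) + V/370 = 226/(-308) + 64/370 = 226*(-1/308) + 64*(1/370) = -113/154 + 32/185 = -15977/28490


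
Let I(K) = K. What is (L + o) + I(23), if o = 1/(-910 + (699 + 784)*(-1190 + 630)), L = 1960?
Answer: 1648646369/831390 ≈ 1983.0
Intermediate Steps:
o = -1/831390 (o = 1/(-910 + 1483*(-560)) = 1/(-910 - 830480) = 1/(-831390) = -1/831390 ≈ -1.2028e-6)
(L + o) + I(23) = (1960 - 1/831390) + 23 = 1629524399/831390 + 23 = 1648646369/831390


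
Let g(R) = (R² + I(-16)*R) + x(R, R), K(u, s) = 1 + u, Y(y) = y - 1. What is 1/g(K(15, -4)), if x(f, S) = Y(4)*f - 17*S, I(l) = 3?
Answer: 1/80 ≈ 0.012500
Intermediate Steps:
Y(y) = -1 + y
x(f, S) = -17*S + 3*f (x(f, S) = (-1 + 4)*f - 17*S = 3*f - 17*S = -17*S + 3*f)
g(R) = R² - 11*R (g(R) = (R² + 3*R) + (-17*R + 3*R) = (R² + 3*R) - 14*R = R² - 11*R)
1/g(K(15, -4)) = 1/((1 + 15)*(-11 + (1 + 15))) = 1/(16*(-11 + 16)) = 1/(16*5) = 1/80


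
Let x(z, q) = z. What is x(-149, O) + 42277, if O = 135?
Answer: 42128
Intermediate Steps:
x(-149, O) + 42277 = -149 + 42277 = 42128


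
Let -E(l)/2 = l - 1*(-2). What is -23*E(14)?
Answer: 736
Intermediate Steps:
E(l) = -4 - 2*l (E(l) = -2*(l - 1*(-2)) = -2*(l + 2) = -2*(2 + l) = -4 - 2*l)
-23*E(14) = -23*(-4 - 2*14) = -23*(-4 - 28) = -23*(-32) = 736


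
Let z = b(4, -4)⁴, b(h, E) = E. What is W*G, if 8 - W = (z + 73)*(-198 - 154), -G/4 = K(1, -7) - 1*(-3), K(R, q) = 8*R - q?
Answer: -8338752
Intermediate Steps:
K(R, q) = -q + 8*R
z = 256 (z = (-4)⁴ = 256)
G = -72 (G = -4*((-1*(-7) + 8*1) - 1*(-3)) = -4*((7 + 8) + 3) = -4*(15 + 3) = -4*18 = -72)
W = 115816 (W = 8 - (256 + 73)*(-198 - 154) = 8 - 329*(-352) = 8 - 1*(-115808) = 8 + 115808 = 115816)
W*G = 115816*(-72) = -8338752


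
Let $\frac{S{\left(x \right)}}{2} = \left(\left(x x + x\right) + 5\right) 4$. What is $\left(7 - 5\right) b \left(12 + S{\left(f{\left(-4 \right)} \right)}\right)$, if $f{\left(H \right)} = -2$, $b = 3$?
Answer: $408$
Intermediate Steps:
$S{\left(x \right)} = 40 + 8 x + 8 x^{2}$ ($S{\left(x \right)} = 2 \left(\left(x x + x\right) + 5\right) 4 = 2 \left(\left(x^{2} + x\right) + 5\right) 4 = 2 \left(\left(x + x^{2}\right) + 5\right) 4 = 2 \left(5 + x + x^{2}\right) 4 = 2 \left(20 + 4 x + 4 x^{2}\right) = 40 + 8 x + 8 x^{2}$)
$\left(7 - 5\right) b \left(12 + S{\left(f{\left(-4 \right)} \right)}\right) = \left(7 - 5\right) 3 \left(12 + \left(40 + 8 \left(-2\right) + 8 \left(-2\right)^{2}\right)\right) = 2 \cdot 3 \left(12 + \left(40 - 16 + 8 \cdot 4\right)\right) = 6 \left(12 + \left(40 - 16 + 32\right)\right) = 6 \left(12 + 56\right) = 6 \cdot 68 = 408$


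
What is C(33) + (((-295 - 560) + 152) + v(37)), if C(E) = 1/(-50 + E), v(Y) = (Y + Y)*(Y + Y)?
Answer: 81140/17 ≈ 4772.9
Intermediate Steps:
v(Y) = 4*Y**2 (v(Y) = (2*Y)*(2*Y) = 4*Y**2)
C(33) + (((-295 - 560) + 152) + v(37)) = 1/(-50 + 33) + (((-295 - 560) + 152) + 4*37**2) = 1/(-17) + ((-855 + 152) + 4*1369) = -1/17 + (-703 + 5476) = -1/17 + 4773 = 81140/17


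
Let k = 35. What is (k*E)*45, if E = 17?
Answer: 26775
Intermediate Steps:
(k*E)*45 = (35*17)*45 = 595*45 = 26775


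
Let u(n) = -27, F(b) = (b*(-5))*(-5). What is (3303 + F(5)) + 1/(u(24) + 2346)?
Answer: 7949533/2319 ≈ 3428.0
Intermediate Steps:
F(b) = 25*b (F(b) = -5*b*(-5) = 25*b)
(3303 + F(5)) + 1/(u(24) + 2346) = (3303 + 25*5) + 1/(-27 + 2346) = (3303 + 125) + 1/2319 = 3428 + 1/2319 = 7949533/2319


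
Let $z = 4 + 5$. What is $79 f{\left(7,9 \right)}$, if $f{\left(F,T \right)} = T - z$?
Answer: $0$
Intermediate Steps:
$z = 9$
$f{\left(F,T \right)} = -9 + T$ ($f{\left(F,T \right)} = T - 9 = -9 + T$)
$79 f{\left(7,9 \right)} = 79 \left(-9 + 9\right) = 79 \cdot 0 = 0$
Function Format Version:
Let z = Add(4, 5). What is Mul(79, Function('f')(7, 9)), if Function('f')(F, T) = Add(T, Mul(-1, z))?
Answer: 0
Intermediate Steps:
z = 9
Function('f')(F, T) = Add(-9, T) (Function('f')(F, T) = Add(T, Mul(-1, 9)) = Add(T, -9) = Add(-9, T))
Mul(79, Function('f')(7, 9)) = Mul(79, Add(-9, 9)) = Mul(79, 0) = 0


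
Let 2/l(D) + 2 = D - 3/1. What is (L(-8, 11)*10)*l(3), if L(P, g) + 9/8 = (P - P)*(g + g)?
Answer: 45/4 ≈ 11.250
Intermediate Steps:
L(P, g) = -9/8 (L(P, g) = -9/8 + (P - P)*(g + g) = -9/8 + 0*(2*g) = -9/8 + 0 = -9/8)
l(D) = 2/(-5 + D) (l(D) = 2/(-2 + (D - 3/1)) = 2/(-2 + (D - 3*1)) = 2/(-2 + (D - 3)) = 2/(-2 + (-3 + D)) = 2/(-5 + D))
(L(-8, 11)*10)*l(3) = (-9/8*10)*(2/(-5 + 3)) = -45/(2*(-2)) = -45*(-1)/(2*2) = -45/4*(-1) = 45/4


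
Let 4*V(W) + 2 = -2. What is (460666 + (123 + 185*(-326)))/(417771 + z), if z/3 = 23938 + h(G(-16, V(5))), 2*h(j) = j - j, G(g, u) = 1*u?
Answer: 133493/163195 ≈ 0.81800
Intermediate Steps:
V(W) = -1 (V(W) = -½ + (¼)*(-2) = -½ - ½ = -1)
G(g, u) = u
h(j) = 0 (h(j) = (j - j)/2 = (½)*0 = 0)
z = 71814 (z = 3*(23938 + 0) = 3*23938 = 71814)
(460666 + (123 + 185*(-326)))/(417771 + z) = (460666 + (123 + 185*(-326)))/(417771 + 71814) = (460666 + (123 - 60310))/489585 = (460666 - 60187)*(1/489585) = 400479*(1/489585) = 133493/163195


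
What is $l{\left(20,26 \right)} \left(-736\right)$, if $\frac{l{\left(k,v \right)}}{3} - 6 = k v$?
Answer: $-1161408$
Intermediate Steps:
$l{\left(k,v \right)} = 18 + 3 k v$
$l{\left(20,26 \right)} \left(-736\right) = \left(18 + 3 \cdot 20 \cdot 26\right) \left(-736\right) = \left(18 + 1560\right) \left(-736\right) = 1578 \left(-736\right) = -1161408$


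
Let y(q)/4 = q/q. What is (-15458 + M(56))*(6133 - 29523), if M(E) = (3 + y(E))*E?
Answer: 352393740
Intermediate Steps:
y(q) = 4 (y(q) = 4*(q/q) = 4*1 = 4)
M(E) = 7*E (M(E) = (3 + 4)*E = 7*E)
(-15458 + M(56))*(6133 - 29523) = (-15458 + 7*56)*(6133 - 29523) = (-15458 + 392)*(-23390) = -15066*(-23390) = 352393740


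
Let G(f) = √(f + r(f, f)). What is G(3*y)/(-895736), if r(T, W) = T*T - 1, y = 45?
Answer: -√18359/895736 ≈ -0.00015127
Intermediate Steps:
r(T, W) = -1 + T² (r(T, W) = T² - 1 = -1 + T²)
G(f) = √(-1 + f + f²) (G(f) = √(f + (-1 + f²)) = √(-1 + f + f²))
G(3*y)/(-895736) = √(-1 + 3*45 + (3*45)²)/(-895736) = √(-1 + 135 + 135²)*(-1/895736) = √(-1 + 135 + 18225)*(-1/895736) = √18359*(-1/895736) = -√18359/895736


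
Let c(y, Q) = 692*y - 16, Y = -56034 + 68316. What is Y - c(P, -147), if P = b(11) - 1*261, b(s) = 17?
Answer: 181146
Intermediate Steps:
P = -244 (P = 17 - 1*261 = 17 - 261 = -244)
Y = 12282
c(y, Q) = -16 + 692*y
Y - c(P, -147) = 12282 - (-16 + 692*(-244)) = 12282 - (-16 - 168848) = 12282 - 1*(-168864) = 12282 + 168864 = 181146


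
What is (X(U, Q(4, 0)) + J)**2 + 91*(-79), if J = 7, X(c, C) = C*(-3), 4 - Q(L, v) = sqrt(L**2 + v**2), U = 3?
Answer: -7140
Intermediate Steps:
Q(L, v) = 4 - sqrt(L**2 + v**2)
X(c, C) = -3*C
(X(U, Q(4, 0)) + J)**2 + 91*(-79) = (-3*(4 - sqrt(4**2 + 0**2)) + 7)**2 + 91*(-79) = (-3*(4 - sqrt(16 + 0)) + 7)**2 - 7189 = (-3*(4 - sqrt(16)) + 7)**2 - 7189 = (-3*(4 - 1*4) + 7)**2 - 7189 = (-3*(4 - 4) + 7)**2 - 7189 = (-3*0 + 7)**2 - 7189 = (0 + 7)**2 - 7189 = 7**2 - 7189 = 49 - 7189 = -7140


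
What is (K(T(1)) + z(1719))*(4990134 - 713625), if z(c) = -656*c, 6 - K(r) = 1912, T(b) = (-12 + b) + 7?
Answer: -4830616271130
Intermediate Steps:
T(b) = -5 + b
K(r) = -1906 (K(r) = 6 - 1*1912 = 6 - 1912 = -1906)
(K(T(1)) + z(1719))*(4990134 - 713625) = (-1906 - 656*1719)*(4990134 - 713625) = (-1906 - 1127664)*4276509 = -1129570*4276509 = -4830616271130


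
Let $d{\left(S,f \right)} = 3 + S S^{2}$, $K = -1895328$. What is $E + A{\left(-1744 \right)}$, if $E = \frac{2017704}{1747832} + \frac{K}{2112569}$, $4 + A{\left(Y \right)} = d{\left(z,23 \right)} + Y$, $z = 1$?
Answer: $- \frac{804827894689859}{461551962551} \approx -1743.7$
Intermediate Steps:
$d{\left(S,f \right)} = 3 + S^{3}$
$A{\left(Y \right)} = Y$ ($A{\left(Y \right)} = -4 + \left(\left(3 + 1^{3}\right) + Y\right) = -4 + \left(\left(3 + 1\right) + Y\right) = -4 + \left(4 + Y\right) = Y$)
$E = \frac{118727999085}{461551962551}$ ($E = \frac{2017704}{1747832} - \frac{1895328}{2112569} = 2017704 \cdot \frac{1}{1747832} - \frac{1895328}{2112569} = \frac{252213}{218479} - \frac{1895328}{2112569} = \frac{118727999085}{461551962551} \approx 0.25724$)
$E + A{\left(-1744 \right)} = \frac{118727999085}{461551962551} - 1744 = - \frac{804827894689859}{461551962551}$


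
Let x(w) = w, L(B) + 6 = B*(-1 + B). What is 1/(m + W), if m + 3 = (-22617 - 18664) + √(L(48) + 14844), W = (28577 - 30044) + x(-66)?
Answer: -42817/1833278395 - √17094/1833278395 ≈ -2.3427e-5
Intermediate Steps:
L(B) = -6 + B*(-1 + B)
W = -1533 (W = (28577 - 30044) - 66 = -1467 - 66 = -1533)
m = -41284 + √17094 (m = -3 + ((-22617 - 18664) + √((-6 + 48² - 1*48) + 14844)) = -3 + (-41281 + √((-6 + 2304 - 48) + 14844)) = -3 + (-41281 + √(2250 + 14844)) = -3 + (-41281 + √17094) = -41284 + √17094 ≈ -41153.)
1/(m + W) = 1/((-41284 + √17094) - 1533) = 1/(-42817 + √17094)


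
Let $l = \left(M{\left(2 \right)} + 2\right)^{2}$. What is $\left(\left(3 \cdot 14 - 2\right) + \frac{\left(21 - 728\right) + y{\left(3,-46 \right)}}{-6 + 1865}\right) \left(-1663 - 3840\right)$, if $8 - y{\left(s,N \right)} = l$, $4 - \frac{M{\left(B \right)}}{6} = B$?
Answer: $- \frac{404277895}{1859} \approx -2.1747 \cdot 10^{5}$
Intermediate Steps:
$M{\left(B \right)} = 24 - 6 B$
$l = 196$ ($l = \left(\left(24 - 12\right) + 2\right)^{2} = \left(12 + 2\right)^{2} = 14^{2} = 196$)
$y{\left(s,N \right)} = -188$ ($y{\left(s,N \right)} = 8 - 196 = -188$)
$\left(\left(3 \cdot 14 - 2\right) + \frac{\left(21 - 728\right) + y{\left(3,-46 \right)}}{-6 + 1865}\right) \left(-1663 - 3840\right) = \left(\left(3 \cdot 14 - 2\right) + \frac{\left(21 - 728\right) - 188}{-6 + 1865}\right) \left(-1663 - 3840\right) = \left(\left(42 - 2\right) + \frac{-707 - 188}{1859}\right) \left(-5503\right) = \left(40 - \frac{895}{1859}\right) \left(-5503\right) = \frac{73465}{1859} \left(-5503\right) = - \frac{404277895}{1859}$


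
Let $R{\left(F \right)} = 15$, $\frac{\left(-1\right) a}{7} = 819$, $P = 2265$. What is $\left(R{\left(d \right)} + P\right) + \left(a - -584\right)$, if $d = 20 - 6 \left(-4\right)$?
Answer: $-2869$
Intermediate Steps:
$a = -5733$ ($a = \left(-7\right) 819 = -5733$)
$d = 44$ ($d = 20 - -24 = 20 + 24 = 44$)
$\left(R{\left(d \right)} + P\right) + \left(a - -584\right) = \left(15 + 2265\right) - 5149 = 2280 + \left(-5733 + 584\right) = 2280 - 5149 = -2869$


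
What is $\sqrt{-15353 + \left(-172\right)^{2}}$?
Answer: $\sqrt{14231} \approx 119.29$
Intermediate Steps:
$\sqrt{-15353 + \left(-172\right)^{2}} = \sqrt{-15353 + 29584} = \sqrt{14231}$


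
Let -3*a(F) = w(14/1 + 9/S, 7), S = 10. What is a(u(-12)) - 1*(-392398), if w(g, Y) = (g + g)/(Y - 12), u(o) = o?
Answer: 29429999/75 ≈ 3.9240e+5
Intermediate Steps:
w(g, Y) = 2*g/(-12 + Y) (w(g, Y) = (2*g)/(-12 + Y) = 2*g/(-12 + Y))
a(F) = 149/75 (a(F) = -2*(14/1 + 9/10)/(3*(-12 + 7)) = -2*(14*1 + 9*(⅒))/(3*(-5)) = -2*(14 + 9/10)*(-1)/(3*5) = -2*149*(-1)/(3*10*5) = -⅓*(-149/25) = 149/75)
a(u(-12)) - 1*(-392398) = 149/75 - 1*(-392398) = 149/75 + 392398 = 29429999/75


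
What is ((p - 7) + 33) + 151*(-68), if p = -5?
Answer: -10247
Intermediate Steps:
((p - 7) + 33) + 151*(-68) = ((-5 - 7) + 33) + 151*(-68) = (-12 + 33) - 10268 = 21 - 10268 = -10247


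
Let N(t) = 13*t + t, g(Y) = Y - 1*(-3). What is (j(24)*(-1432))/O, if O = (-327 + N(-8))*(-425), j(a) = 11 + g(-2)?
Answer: -17184/186575 ≈ -0.092102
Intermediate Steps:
g(Y) = 3 + Y (g(Y) = Y + 3 = 3 + Y)
N(t) = 14*t
j(a) = 12 (j(a) = 11 + (3 - 2) = 11 + 1 = 12)
O = 186575 (O = (-327 + 14*(-8))*(-425) = (-327 - 112)*(-425) = -439*(-425) = 186575)
(j(24)*(-1432))/O = (12*(-1432))/186575 = -17184*1/186575 = -17184/186575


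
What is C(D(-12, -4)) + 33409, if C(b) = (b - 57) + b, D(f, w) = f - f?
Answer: 33352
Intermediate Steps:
D(f, w) = 0
C(b) = -57 + 2*b (C(b) = (-57 + b) + b = -57 + 2*b)
C(D(-12, -4)) + 33409 = (-57 + 2*0) + 33409 = (-57 + 0) + 33409 = -57 + 33409 = 33352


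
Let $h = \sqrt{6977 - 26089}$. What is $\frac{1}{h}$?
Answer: $- \frac{i \sqrt{4778}}{9556} \approx - 0.0072335 i$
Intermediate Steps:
$h = 2 i \sqrt{4778}$ ($h = \sqrt{-19112} = 2 i \sqrt{4778} \approx 138.25 i$)
$\frac{1}{h} = \frac{1}{2 i \sqrt{4778}} = - \frac{i \sqrt{4778}}{9556}$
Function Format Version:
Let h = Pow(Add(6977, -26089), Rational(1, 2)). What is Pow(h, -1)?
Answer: Mul(Rational(-1, 9556), I, Pow(4778, Rational(1, 2))) ≈ Mul(-0.0072335, I)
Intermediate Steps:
h = Mul(2, I, Pow(4778, Rational(1, 2))) (h = Pow(-19112, Rational(1, 2)) = Mul(2, I, Pow(4778, Rational(1, 2))) ≈ Mul(138.25, I))
Pow(h, -1) = Pow(Mul(2, I, Pow(4778, Rational(1, 2))), -1) = Mul(Rational(-1, 9556), I, Pow(4778, Rational(1, 2)))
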